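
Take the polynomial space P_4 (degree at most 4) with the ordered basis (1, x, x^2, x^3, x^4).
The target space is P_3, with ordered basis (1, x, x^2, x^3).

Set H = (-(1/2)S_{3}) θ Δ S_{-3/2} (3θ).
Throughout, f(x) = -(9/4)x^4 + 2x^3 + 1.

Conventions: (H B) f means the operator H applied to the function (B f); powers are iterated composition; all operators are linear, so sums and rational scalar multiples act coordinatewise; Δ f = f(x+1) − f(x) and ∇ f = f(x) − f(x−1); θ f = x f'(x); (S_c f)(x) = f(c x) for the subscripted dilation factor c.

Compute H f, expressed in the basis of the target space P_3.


the result is g(x) = (177147/8)x^3 + (72171/8)x^2 + (2187/2)x

θ f = -9x^4 + 6x^3
(3θ) f = -27x^4 + 18x^3
S_{-3/2} (3θ) f = -(2187/16)x^4 - (243/4)x^3
Δ S_{-3/2} (3θ) f = -(2187/4)x^3 - (8019/8)x^2 - 729x - 3159/16
θ Δ S_{-3/2} (3θ) f = -(6561/4)x^3 - (8019/4)x^2 - 729x
S_{3} (θ Δ) S_{-3/2} (3θ) f = -(177147/4)x^3 - (72171/4)x^2 - 2187x
(-(1/2)S_{3}) (θ Δ) S_{-3/2} (3θ) f = (177147/8)x^3 + (72171/8)x^2 + (2187/2)x


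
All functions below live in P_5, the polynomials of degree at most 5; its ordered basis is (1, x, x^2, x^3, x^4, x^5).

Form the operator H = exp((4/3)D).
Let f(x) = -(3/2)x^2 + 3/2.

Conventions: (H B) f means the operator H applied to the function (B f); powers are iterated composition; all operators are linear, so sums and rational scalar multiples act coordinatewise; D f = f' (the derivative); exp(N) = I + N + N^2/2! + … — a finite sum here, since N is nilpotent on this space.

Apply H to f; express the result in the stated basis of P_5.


order-1 term: -4x
order-2 term: -8/3
the series for exp((4/3)D) f terminates at order 2
exp((4/3)D) f = -(3/2)x^2 - 4x - 7/6

g(x) = -(3/2)x^2 - 4x - 7/6


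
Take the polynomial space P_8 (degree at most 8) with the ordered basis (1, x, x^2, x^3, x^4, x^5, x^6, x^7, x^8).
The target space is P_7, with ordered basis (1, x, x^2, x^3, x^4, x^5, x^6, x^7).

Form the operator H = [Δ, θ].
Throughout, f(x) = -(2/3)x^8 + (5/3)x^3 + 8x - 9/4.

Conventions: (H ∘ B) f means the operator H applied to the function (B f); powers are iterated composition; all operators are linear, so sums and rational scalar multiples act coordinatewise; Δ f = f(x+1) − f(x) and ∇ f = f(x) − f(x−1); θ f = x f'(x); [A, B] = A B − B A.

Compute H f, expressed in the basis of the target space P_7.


θ f = -(16/3)x^8 + 5x^3 + 8x
Δ θ f = -(128/3)x^7 - (448/3)x^6 - (896/3)x^5 - (1120/3)x^4 - (896/3)x^3 - (403/3)x^2 - (83/3)x + 23/3
Δ f = -(16/3)x^7 - (56/3)x^6 - (112/3)x^5 - (140/3)x^4 - (112/3)x^3 - (41/3)x^2 - (1/3)x + 9
θ Δ f = -(112/3)x^7 - 112x^6 - (560/3)x^5 - (560/3)x^4 - 112x^3 - (82/3)x^2 - (1/3)x
[Δ, θ] f = -(16/3)x^7 - (112/3)x^6 - 112x^5 - (560/3)x^4 - (560/3)x^3 - 107x^2 - (82/3)x + 23/3

the image equals g(x) = -(16/3)x^7 - (112/3)x^6 - 112x^5 - (560/3)x^4 - (560/3)x^3 - 107x^2 - (82/3)x + 23/3


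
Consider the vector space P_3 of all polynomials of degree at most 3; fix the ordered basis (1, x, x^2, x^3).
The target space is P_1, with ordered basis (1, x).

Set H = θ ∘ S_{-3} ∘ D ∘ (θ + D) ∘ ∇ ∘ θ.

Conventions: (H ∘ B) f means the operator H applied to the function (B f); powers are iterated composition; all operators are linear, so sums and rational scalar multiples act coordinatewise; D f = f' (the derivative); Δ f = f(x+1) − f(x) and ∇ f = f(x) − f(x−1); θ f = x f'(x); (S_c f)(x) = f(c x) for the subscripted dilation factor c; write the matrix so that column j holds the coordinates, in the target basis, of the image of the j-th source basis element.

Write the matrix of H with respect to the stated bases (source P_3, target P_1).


the matrix is [[0, 0, 0, 0]; [0, 0, 0, -108]] (rows listed top to bottom)

image of 1: 0
image of x: 0
image of x^2: 0
image of x^3: -108x
each image's coordinates form column j of the matrix


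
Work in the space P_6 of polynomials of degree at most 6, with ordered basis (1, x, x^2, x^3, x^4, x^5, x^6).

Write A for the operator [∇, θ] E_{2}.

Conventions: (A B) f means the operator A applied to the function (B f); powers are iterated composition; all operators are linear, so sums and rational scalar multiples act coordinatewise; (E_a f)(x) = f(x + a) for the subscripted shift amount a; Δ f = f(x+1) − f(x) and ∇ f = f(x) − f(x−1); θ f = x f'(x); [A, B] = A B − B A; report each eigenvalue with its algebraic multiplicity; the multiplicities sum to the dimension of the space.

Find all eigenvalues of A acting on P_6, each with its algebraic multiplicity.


image of 1: 0
image of x: 1
image of x^2: 2x + 2
image of x^3: 3x^2 + 6x + 3
image of x^4: 4x^3 + 12x^2 + 12x + 4
image of x^5: 5x^4 + 20x^3 + 30x^2 + 20x + 5
image of x^6: 6x^5 + 30x^4 + 60x^3 + 60x^2 + 30x + 6
the matrix is upper triangular; its diagonal is (0, 0, 0, 0, 0, 0, 0)
for a triangular matrix the eigenvalues are the diagonal entries, with algebraic multiplicity their repetition count

λ = 0 (multiplicity 7)


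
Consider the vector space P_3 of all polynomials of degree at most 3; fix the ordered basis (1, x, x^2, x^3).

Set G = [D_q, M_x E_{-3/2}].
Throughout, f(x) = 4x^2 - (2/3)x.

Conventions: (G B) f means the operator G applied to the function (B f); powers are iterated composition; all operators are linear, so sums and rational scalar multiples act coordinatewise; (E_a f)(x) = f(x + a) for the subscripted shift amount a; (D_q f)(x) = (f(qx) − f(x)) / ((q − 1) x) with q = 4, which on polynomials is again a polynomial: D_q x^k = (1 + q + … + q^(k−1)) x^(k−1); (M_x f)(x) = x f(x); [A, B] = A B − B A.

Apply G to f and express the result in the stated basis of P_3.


E_{-3/2} f = 4x^2 - (38/3)x + 10
M_x E_{-3/2} f = 4x^3 - (38/3)x^2 + 10x
D_q (M_x E_{-3/2}) f = 84x^2 - (190/3)x + 10
D_q f = 20x - 2/3
E_{-3/2} D_q f = 20x - 92/3
M_x E_{-3/2} D_q f = 20x^2 - (92/3)x
[D_q, M_x E_{-3/2}] f = 64x^2 - (98/3)x + 10

g(x) = 64x^2 - (98/3)x + 10


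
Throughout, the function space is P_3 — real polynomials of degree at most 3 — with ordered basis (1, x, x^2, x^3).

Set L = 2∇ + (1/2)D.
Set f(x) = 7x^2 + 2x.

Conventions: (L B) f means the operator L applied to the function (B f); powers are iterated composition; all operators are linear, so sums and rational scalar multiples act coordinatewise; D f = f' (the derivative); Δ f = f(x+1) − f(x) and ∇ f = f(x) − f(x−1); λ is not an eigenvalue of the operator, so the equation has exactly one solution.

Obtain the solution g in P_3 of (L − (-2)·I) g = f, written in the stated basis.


g(x) = (7/2)x^2 - (31/4)x + 211/16

write g with unknown coordinates in the stated basis and equate coefficients in (L − (-2)·I) g = f
solving from the highest basis element down gives g = (7/2)x^2 - (31/4)x + 211/16
check: L g = (35/2)x - 211/8
so L g − (-2)·g = 7x^2 + 2x = f ✓


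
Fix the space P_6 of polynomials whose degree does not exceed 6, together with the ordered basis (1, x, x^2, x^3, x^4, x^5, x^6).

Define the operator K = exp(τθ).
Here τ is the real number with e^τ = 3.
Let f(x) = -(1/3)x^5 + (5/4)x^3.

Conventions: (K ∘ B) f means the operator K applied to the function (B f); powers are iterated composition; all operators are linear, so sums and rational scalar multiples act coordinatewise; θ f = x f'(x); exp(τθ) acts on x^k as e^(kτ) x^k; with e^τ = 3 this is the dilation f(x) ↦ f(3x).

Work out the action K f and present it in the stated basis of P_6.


exp(τθ) x^k = e^(kτ) x^k; with e^τ = 3 this sends x^k to 3^k x^k
x^3 ↦ 27 x^3
x^5 ↦ 243 x^5
applying this coordinatewise to f: exp(τθ) f = -81x^5 + (135/4)x^3

g(x) = -81x^5 + (135/4)x^3


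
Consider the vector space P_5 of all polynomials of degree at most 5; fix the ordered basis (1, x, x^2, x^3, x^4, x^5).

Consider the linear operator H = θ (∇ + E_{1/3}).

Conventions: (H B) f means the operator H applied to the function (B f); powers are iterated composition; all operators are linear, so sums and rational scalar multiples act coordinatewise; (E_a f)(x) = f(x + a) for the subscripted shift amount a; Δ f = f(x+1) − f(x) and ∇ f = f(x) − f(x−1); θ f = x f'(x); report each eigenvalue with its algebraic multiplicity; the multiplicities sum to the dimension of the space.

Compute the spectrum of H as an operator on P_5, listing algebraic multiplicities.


image of 1: 0
image of x: x
image of x^2: 2x^2 + (8/3)x
image of x^3: 3x^3 + 8x^2 - (8/3)x
image of x^4: 4x^4 + 16x^3 - (32/3)x^2 + (112/27)x
image of x^5: 5x^5 + (80/3)x^4 - (80/3)x^3 + (560/27)x^2 - (400/81)x
the matrix is upper triangular; its diagonal is (0, 1, 2, 3, 4, 5)
for a triangular matrix the eigenvalues are the diagonal entries, with algebraic multiplicity their repetition count

λ = 0 (multiplicity 1), λ = 1 (multiplicity 1), λ = 2 (multiplicity 1), λ = 3 (multiplicity 1), λ = 4 (multiplicity 1), λ = 5 (multiplicity 1)


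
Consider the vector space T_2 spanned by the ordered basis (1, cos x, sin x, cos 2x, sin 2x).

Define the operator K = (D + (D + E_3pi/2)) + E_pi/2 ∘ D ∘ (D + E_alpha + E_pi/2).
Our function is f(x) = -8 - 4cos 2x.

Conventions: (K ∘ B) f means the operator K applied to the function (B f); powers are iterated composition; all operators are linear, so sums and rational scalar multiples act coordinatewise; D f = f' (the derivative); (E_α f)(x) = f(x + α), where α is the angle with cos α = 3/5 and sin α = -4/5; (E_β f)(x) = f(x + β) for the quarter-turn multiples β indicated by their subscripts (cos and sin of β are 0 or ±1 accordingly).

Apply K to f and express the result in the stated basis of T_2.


D f = 8sin 2x
D f = 8sin 2x
E_3pi/2 f = -8 + 4cos 2x
(D + E_3pi/2) f = -8 + 4cos 2x + 8sin 2x
(D + (D + E_3pi/2)) f = -8 + 4cos 2x + 16sin 2x
D f = 8sin 2x
E_alpha f = -8 + (28/25)cos 2x - (96/25)sin 2x
E_pi/2 f = -8 + 4cos 2x
(D + E_alpha + E_pi/2) f = -16 + (128/25)cos 2x + (104/25)sin 2x
D (D + E_alpha + E_pi/2) f = (208/25)cos 2x - (256/25)sin 2x
E_pi/2 D (D + E_alpha + E_pi/2) f = -(208/25)cos 2x + (256/25)sin 2x
((D + (D + E_3pi/2)) + E_pi/2 ∘ D ∘ (D + E_alpha + E_pi/2)) f = -8 - (108/25)cos 2x + (656/25)sin 2x

the result is g(x) = -8 - (108/25)cos 2x + (656/25)sin 2x


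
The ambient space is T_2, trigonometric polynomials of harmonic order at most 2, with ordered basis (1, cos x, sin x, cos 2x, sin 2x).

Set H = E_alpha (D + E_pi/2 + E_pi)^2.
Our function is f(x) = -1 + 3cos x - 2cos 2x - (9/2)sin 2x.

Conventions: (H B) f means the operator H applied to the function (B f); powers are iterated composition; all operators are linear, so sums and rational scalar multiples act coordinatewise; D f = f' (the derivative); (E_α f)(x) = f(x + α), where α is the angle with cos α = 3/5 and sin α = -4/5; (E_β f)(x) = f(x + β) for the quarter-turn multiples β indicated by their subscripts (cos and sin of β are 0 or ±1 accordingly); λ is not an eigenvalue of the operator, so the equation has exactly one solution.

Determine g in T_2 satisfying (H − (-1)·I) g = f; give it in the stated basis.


write g with unknown coordinates in the stated basis and equate coefficients in (H − (-1)·I) g = f
solving from the highest basis element down gives g = -1/5 - (3/4)cos x + (326/481)cos 2x - (861/962)sin 2x
check: H g = -4/5 + (15/4)cos x - (1288/481)cos 2x - (1734/481)sin 2x
so H g − (-1)·g = -1 + 3cos x - 2cos 2x - (9/2)sin 2x = f ✓

the image equals g(x) = -1/5 - (3/4)cos x + (326/481)cos 2x - (861/962)sin 2x


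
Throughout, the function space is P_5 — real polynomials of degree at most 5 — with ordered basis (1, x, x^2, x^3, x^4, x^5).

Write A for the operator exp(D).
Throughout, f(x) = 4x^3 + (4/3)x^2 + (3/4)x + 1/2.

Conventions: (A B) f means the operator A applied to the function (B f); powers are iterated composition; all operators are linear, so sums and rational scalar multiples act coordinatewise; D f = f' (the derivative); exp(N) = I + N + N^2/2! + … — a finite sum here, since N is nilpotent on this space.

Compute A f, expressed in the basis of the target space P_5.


g(x) = 4x^3 + (40/3)x^2 + (185/12)x + 79/12

order-1 term: 12x^2 + (8/3)x + 3/4
order-2 term: 12x + 4/3
order-3 term: 4
the series for exp(D) f terminates at order 3
exp(D) f = 4x^3 + (40/3)x^2 + (185/12)x + 79/12


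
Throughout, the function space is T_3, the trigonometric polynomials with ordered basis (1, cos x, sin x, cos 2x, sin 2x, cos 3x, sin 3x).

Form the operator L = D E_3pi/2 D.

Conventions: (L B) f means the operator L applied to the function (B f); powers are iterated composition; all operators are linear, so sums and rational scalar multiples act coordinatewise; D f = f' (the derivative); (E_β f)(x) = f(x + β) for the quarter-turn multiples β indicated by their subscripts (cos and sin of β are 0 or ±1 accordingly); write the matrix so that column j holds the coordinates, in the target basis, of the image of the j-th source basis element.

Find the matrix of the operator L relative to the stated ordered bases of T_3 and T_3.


the matrix is [[0, 0, 0, 0, 0, 0, 0]; [0, 0, 1, 0, 0, 0, 0]; [0, -1, 0, 0, 0, 0, 0]; [0, 0, 0, 4, 0, 0, 0]; [0, 0, 0, 0, 4, 0, 0]; [0, 0, 0, 0, 0, 0, -9]; [0, 0, 0, 0, 0, 9, 0]] (rows listed top to bottom)

image of 1: 0
image of cos x: -sin x
image of sin x: cos x
image of cos 2x: 4cos 2x
image of sin 2x: 4sin 2x
image of cos 3x: 9sin 3x
image of sin 3x: -9cos 3x
each image's coordinates form column j of the matrix


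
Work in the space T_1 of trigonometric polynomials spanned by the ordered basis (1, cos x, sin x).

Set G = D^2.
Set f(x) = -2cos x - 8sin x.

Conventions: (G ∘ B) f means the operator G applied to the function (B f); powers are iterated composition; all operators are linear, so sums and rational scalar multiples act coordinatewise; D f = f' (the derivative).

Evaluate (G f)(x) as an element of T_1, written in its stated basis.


D f = -8cos x + 2sin x
D D f = 2cos x + 8sin x

the result is g(x) = 2cos x + 8sin x


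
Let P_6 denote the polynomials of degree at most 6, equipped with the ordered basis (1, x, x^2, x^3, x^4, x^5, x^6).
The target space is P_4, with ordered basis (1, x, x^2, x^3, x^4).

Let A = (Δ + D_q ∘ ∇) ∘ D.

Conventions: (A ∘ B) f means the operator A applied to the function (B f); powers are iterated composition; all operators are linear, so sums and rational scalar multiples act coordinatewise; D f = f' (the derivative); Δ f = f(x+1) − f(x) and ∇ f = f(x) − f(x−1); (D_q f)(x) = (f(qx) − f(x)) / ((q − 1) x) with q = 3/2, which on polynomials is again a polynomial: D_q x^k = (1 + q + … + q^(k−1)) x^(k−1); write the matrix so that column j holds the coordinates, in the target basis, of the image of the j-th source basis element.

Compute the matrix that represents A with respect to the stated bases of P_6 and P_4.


image of 1: 0
image of x: 0
image of x^2: 2
image of x^3: 6x + 9
image of x^4: 12x^2 + 42x - 8
image of x^5: 20x^3 + 125x^2 - 55x + 25
image of x^6: 30x^4 + (1215/4)x^3 - 225x^2 + 180x - 24
each image's coordinates form column j of the matrix

the matrix is [[0, 0, 2, 9, -8, 25, -24]; [0, 0, 0, 6, 42, -55, 180]; [0, 0, 0, 0, 12, 125, -225]; [0, 0, 0, 0, 0, 20, 1215/4]; [0, 0, 0, 0, 0, 0, 30]] (rows listed top to bottom)


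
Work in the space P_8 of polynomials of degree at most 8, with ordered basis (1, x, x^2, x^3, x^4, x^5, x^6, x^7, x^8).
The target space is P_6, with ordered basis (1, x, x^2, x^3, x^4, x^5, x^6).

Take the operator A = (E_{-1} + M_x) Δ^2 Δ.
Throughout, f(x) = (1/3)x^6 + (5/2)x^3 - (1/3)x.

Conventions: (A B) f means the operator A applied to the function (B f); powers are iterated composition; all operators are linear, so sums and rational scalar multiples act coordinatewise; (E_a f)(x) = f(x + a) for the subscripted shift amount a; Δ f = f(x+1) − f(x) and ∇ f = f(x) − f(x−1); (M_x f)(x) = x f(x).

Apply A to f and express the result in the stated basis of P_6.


Δ f = 2x^5 + 5x^4 + (20/3)x^3 + (25/2)x^2 + (19/2)x + 5/2
Δ Δ f = 10x^4 + 40x^3 + 70x^2 + 75x + 107/3
Δ Δ Δ f = 40x^3 + 180x^2 + 300x + 195
E_{-1} Δ^2 Δ f = 40x^3 + 60x^2 + 60x + 35
M_x Δ^2 Δ f = 40x^4 + 180x^3 + 300x^2 + 195x
(E_{-1} + M_x) Δ^2 Δ f = 40x^4 + 220x^3 + 360x^2 + 255x + 35

g(x) = 40x^4 + 220x^3 + 360x^2 + 255x + 35


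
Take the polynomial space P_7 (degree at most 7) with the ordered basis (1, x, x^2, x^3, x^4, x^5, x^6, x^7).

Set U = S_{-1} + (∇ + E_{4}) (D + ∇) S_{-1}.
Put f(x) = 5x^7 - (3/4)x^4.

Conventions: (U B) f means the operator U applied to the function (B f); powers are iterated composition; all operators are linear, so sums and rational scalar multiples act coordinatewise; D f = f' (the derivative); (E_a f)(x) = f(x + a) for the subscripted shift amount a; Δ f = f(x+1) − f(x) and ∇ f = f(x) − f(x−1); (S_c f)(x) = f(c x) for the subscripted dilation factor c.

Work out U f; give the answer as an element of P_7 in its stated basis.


S_{-1} f = -5x^7 - (3/4)x^4
S_{-1} f = -5x^7 - (3/4)x^4
D S_{-1} f = -35x^6 - 3x^3
∇ S_{-1} f = -35x^6 + 105x^5 - 175x^4 + 172x^3 - (201/2)x^2 + 32x - 17/4
(D + ∇) S_{-1} f = -70x^6 + 105x^5 - 175x^4 + 169x^3 - (201/2)x^2 + 32x - 17/4
∇ (D + ∇) S_{-1} f = -420x^5 + 1575x^4 - 3150x^3 + 3657x^2 - 2353x + 1303/2
E_{4} (D + ∇) S_{-1} f = -70x^6 - 1575x^5 - 14875x^4 - 75431x^3 - (432945/2)x^2 - 333140x - 858673/4
(∇ + E_{4}) (D + ∇) S_{-1} f = -70x^6 - 1995x^5 - 13300x^4 - 78581x^3 - (425631/2)x^2 - 335493x - 856067/4
(S_{-1} + (∇ + E_{4}) (D + ∇) S_{-1}) f = -5x^7 - 70x^6 - 1995x^5 - (53203/4)x^4 - 78581x^3 - (425631/2)x^2 - 335493x - 856067/4

the result is g(x) = -5x^7 - 70x^6 - 1995x^5 - (53203/4)x^4 - 78581x^3 - (425631/2)x^2 - 335493x - 856067/4


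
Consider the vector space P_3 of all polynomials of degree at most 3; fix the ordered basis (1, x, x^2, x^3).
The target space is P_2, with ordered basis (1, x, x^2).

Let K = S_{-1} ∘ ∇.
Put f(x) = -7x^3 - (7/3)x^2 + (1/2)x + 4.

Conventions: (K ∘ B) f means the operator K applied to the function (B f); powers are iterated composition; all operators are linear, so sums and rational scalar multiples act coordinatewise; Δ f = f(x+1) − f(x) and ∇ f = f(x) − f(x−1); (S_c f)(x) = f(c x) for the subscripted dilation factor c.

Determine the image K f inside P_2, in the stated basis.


∇ f = -21x^2 + (49/3)x - 25/6
S_{-1} ∇ f = -21x^2 - (49/3)x - 25/6

the image equals g(x) = -21x^2 - (49/3)x - 25/6


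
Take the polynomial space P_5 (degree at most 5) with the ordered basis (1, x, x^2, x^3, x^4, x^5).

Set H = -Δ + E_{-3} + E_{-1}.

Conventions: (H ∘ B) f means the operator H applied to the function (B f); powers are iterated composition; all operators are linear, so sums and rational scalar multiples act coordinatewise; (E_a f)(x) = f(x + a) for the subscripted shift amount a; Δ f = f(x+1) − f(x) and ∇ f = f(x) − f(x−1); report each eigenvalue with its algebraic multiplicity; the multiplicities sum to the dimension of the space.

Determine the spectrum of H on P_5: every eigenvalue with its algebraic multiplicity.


λ = 2 (multiplicity 6)

image of 1: 2
image of x: 2x - 5
image of x^2: 2x^2 - 10x + 9
image of x^3: 2x^3 - 15x^2 + 27x - 29
image of x^4: 2x^4 - 20x^3 + 54x^2 - 116x + 81
image of x^5: 2x^5 - 25x^4 + 90x^3 - 290x^2 + 405x - 245
the matrix is upper triangular; its diagonal is (2, 2, 2, 2, 2, 2)
for a triangular matrix the eigenvalues are the diagonal entries, with algebraic multiplicity their repetition count


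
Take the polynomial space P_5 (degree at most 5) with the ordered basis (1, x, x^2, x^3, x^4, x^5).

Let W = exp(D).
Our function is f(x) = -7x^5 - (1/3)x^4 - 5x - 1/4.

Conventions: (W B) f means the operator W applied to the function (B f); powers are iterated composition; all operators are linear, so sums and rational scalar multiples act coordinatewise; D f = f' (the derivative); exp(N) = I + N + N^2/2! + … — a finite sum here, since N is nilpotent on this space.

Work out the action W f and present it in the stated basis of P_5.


g(x) = -7x^5 - (106/3)x^4 - (214/3)x^3 - 72x^2 - (124/3)x - 151/12

order-1 term: -35x^4 - (4/3)x^3 - 5
order-2 term: -70x^3 - 2x^2
order-3 term: -70x^2 - (4/3)x
order-4 term: -35x - 1/3
order-5 term: -7
the series for exp(D) f terminates at order 5
exp(D) f = -7x^5 - (106/3)x^4 - (214/3)x^3 - 72x^2 - (124/3)x - 151/12


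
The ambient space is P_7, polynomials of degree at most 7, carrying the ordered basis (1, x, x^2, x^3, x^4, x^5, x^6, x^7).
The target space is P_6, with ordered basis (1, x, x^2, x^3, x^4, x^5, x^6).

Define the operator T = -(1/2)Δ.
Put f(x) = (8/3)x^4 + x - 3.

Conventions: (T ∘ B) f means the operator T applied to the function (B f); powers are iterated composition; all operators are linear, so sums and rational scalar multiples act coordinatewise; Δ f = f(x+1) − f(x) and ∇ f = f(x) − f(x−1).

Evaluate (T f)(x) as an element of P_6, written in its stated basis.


Δ f = (32/3)x^3 + 16x^2 + (32/3)x + 11/3
(-(1/2)Δ) f = -(16/3)x^3 - 8x^2 - (16/3)x - 11/6

the image equals g(x) = -(16/3)x^3 - 8x^2 - (16/3)x - 11/6


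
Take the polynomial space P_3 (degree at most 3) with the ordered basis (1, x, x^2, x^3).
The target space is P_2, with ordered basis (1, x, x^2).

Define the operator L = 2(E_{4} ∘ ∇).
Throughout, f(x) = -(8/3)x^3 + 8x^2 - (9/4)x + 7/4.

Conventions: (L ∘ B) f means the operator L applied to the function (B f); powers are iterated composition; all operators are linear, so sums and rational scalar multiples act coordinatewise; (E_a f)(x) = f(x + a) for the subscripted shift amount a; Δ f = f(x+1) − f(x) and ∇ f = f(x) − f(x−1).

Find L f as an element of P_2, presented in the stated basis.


∇ f = -8x^2 + 24x - 155/12
E_{4} ∇ f = -8x^2 - 40x - 539/12
(2(E_{4} ∘ ∇)) f = -16x^2 - 80x - 539/6

the result is g(x) = -16x^2 - 80x - 539/6


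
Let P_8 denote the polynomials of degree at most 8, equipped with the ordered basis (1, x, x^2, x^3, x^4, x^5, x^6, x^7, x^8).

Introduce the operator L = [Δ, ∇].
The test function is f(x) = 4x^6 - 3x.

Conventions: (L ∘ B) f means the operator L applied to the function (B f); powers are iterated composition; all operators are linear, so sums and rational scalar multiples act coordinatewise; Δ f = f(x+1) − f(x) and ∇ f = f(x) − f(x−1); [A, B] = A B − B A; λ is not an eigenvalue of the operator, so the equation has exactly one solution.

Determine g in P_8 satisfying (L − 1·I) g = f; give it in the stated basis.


write g with unknown coordinates in the stated basis and equate coefficients in (L − 1·I) g = f
solving from the highest basis element down gives g = -4x^6 + 3x
check: L g = 0
so L g − 1·g = 4x^6 - 3x = f ✓

the result is g(x) = -4x^6 + 3x


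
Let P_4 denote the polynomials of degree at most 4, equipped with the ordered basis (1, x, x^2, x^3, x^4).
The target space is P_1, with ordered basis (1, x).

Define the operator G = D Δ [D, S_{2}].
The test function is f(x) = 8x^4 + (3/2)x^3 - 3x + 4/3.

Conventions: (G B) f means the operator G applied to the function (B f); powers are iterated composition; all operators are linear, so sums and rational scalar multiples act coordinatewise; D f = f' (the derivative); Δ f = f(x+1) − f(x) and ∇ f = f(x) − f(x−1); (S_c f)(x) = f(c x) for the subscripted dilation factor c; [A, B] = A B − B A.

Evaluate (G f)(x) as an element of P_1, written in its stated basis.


the image equals g(x) = 1536x + 804

S_{2} f = 128x^4 + 12x^3 - 6x + 4/3
D S_{2} f = 512x^3 + 36x^2 - 6
D f = 32x^3 + (9/2)x^2 - 3
S_{2} D f = 256x^3 + 18x^2 - 3
[D, S_{2}] f = 256x^3 + 18x^2 - 3
Δ [D, S_{2}] f = 768x^2 + 804x + 274
D Δ [D, S_{2}] f = 1536x + 804


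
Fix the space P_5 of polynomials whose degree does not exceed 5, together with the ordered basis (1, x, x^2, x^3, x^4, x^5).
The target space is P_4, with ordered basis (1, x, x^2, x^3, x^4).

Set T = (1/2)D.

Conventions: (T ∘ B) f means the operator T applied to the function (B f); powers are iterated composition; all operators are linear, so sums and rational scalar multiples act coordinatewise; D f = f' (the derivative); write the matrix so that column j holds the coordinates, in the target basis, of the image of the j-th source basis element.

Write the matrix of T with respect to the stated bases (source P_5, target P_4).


the matrix is [[0, 1/2, 0, 0, 0, 0]; [0, 0, 1, 0, 0, 0]; [0, 0, 0, 3/2, 0, 0]; [0, 0, 0, 0, 2, 0]; [0, 0, 0, 0, 0, 5/2]] (rows listed top to bottom)

image of 1: 0
image of x: 1/2
image of x^2: x
image of x^3: (3/2)x^2
image of x^4: 2x^3
image of x^5: (5/2)x^4
each image's coordinates form column j of the matrix


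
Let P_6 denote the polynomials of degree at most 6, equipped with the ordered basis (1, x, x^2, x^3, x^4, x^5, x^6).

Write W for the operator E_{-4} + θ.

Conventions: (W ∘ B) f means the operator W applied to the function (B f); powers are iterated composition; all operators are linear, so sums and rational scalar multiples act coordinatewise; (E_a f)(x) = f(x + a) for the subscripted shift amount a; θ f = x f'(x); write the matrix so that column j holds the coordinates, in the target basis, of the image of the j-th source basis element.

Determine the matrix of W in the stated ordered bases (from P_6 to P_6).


the matrix is [[1, -4, 16, -64, 256, -1024, 4096]; [0, 2, -8, 48, -256, 1280, -6144]; [0, 0, 3, -12, 96, -640, 3840]; [0, 0, 0, 4, -16, 160, -1280]; [0, 0, 0, 0, 5, -20, 240]; [0, 0, 0, 0, 0, 6, -24]; [0, 0, 0, 0, 0, 0, 7]] (rows listed top to bottom)

image of 1: 1
image of x: 2x - 4
image of x^2: 3x^2 - 8x + 16
image of x^3: 4x^3 - 12x^2 + 48x - 64
image of x^4: 5x^4 - 16x^3 + 96x^2 - 256x + 256
image of x^5: 6x^5 - 20x^4 + 160x^3 - 640x^2 + 1280x - 1024
image of x^6: 7x^6 - 24x^5 + 240x^4 - 1280x^3 + 3840x^2 - 6144x + 4096
each image's coordinates form column j of the matrix


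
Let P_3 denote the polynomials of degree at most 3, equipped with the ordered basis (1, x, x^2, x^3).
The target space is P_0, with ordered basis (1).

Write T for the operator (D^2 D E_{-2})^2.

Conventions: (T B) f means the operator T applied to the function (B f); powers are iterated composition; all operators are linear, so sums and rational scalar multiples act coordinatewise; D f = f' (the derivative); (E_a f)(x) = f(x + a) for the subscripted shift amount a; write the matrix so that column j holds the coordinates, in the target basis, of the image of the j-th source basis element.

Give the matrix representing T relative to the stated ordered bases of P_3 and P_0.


image of 1: 0
image of x: 0
image of x^2: 0
image of x^3: 0
each image's coordinates form column j of the matrix

the matrix is [[0, 0, 0, 0]] (rows listed top to bottom)


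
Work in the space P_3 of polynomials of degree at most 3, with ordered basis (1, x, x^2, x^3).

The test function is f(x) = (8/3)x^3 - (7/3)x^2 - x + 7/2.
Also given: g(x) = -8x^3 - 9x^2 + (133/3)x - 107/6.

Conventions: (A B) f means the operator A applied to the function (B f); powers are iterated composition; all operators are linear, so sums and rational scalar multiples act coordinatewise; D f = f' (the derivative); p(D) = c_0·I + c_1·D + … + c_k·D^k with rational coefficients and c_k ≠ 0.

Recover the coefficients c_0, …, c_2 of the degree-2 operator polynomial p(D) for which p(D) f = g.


c_0 = -3, c_1 = -2, c_2 = 2

D^0 f = (8/3)x^3 - (7/3)x^2 - x + 7/2
D^1 f = 8x^2 - (14/3)x - 1
D^2 f = 16x - 14/3
matching coefficients of g against c_0 f + c_1 Df + … from the top degree down determines the c_i
solution: c_0 = -3, c_1 = -2, c_2 = 2


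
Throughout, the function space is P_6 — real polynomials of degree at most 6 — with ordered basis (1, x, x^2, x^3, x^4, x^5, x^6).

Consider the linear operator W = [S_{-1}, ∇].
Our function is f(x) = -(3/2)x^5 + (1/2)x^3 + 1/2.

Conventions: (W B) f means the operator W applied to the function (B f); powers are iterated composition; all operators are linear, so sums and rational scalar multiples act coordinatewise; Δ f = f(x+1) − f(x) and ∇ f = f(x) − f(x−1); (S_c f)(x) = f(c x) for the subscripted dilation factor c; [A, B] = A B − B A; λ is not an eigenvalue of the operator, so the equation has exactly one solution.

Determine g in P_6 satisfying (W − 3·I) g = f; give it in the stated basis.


the image equals g(x) = (1/2)x^5 + (5/3)x^4 - (83/18)x^3 - (53/9)x^2 + (92/27)x - 103/162

write g with unknown coordinates in the stated basis and equate coefficients in (W − 3·I) g = f
solving from the highest basis element down gives g = (1/2)x^5 + (5/3)x^4 - (83/18)x^3 - (53/9)x^2 + (92/27)x - 103/162
check: W g = 5x^4 - (40/3)x^3 - (53/3)x^2 + (92/9)x - 38/27
so W g − 3·g = -(3/2)x^5 + (1/2)x^3 + 1/2 = f ✓


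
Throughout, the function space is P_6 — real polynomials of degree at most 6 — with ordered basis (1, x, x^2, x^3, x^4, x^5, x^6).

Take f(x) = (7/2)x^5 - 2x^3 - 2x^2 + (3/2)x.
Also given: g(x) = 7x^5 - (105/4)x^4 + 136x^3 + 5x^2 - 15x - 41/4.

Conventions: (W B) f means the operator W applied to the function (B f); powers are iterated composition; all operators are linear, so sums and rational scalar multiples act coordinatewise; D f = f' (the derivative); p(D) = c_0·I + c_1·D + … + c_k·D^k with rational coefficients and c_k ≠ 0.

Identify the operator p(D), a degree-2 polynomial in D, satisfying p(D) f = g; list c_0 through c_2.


c_0 = 2, c_1 = -3/2, c_2 = 2

D^0 f = (7/2)x^5 - 2x^3 - 2x^2 + (3/2)x
D^1 f = (35/2)x^4 - 6x^2 - 4x + 3/2
D^2 f = 70x^3 - 12x - 4
matching coefficients of g against c_0 f + c_1 Df + … from the top degree down determines the c_i
solution: c_0 = 2, c_1 = -3/2, c_2 = 2


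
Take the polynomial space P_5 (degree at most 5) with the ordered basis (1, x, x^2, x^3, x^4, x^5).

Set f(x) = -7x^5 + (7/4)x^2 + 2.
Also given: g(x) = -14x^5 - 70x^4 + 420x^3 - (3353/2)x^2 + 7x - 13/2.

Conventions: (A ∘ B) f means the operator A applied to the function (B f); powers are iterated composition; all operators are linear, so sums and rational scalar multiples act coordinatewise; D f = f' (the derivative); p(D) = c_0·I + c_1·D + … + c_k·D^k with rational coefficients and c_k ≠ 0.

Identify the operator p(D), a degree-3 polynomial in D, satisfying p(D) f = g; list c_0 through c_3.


c_0 = 2, c_1 = 2, c_2 = -3, c_3 = 4

D^0 f = -7x^5 + (7/4)x^2 + 2
D^1 f = -35x^4 + (7/2)x
D^2 f = -140x^3 + 7/2
D^3 f = -420x^2
matching coefficients of g against c_0 f + c_1 Df + … from the top degree down determines the c_i
solution: c_0 = 2, c_1 = 2, c_2 = -3, c_3 = 4


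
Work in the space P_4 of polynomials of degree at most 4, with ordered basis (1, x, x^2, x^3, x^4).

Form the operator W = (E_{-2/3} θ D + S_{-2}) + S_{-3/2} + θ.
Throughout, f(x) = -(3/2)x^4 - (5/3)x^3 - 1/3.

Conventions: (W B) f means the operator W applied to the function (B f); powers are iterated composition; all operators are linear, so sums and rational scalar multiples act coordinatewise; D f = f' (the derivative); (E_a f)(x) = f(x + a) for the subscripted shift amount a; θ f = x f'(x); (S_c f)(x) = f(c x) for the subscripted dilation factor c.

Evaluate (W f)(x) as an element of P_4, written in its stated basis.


the result is g(x) = -(1203/32)x^4 - (97/24)x^3 + 26x^2 - (32/3)x + 2/9

D f = -6x^3 - 5x^2
θ D f = -18x^3 - 10x^2
E_{-2/3} θ D f = -18x^3 + 26x^2 - (32/3)x + 8/9
S_{-2} f = -24x^4 + (40/3)x^3 - 1/3
(E_{-2/3} θ D + S_{-2}) f = -24x^4 - (14/3)x^3 + 26x^2 - (32/3)x + 5/9
S_{-3/2} f = -(243/32)x^4 + (45/8)x^3 - 1/3
θ f = -6x^4 - 5x^3
((E_{-2/3} θ D + S_{-2}) + S_{-3/2} + θ) f = -(1203/32)x^4 - (97/24)x^3 + 26x^2 - (32/3)x + 2/9


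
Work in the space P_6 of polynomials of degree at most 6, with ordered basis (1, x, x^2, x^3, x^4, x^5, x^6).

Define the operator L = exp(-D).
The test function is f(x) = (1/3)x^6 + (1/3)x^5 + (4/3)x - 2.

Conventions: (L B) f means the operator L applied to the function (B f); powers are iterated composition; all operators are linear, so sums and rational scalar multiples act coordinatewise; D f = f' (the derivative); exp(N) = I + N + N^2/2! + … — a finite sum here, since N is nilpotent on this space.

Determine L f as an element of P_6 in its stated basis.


order-1 term: -2x^5 - (5/3)x^4 - 4/3
order-2 term: 5x^4 + (10/3)x^3
order-3 term: -(20/3)x^3 - (10/3)x^2
order-4 term: 5x^2 + (5/3)x
order-5 term: -2x - 1/3
order-6 term: 1/3
the series for exp(-D) f terminates at order 6
exp(-D) f = (1/3)x^6 - (5/3)x^5 + (10/3)x^4 - (10/3)x^3 + (5/3)x^2 + x - 10/3

g(x) = (1/3)x^6 - (5/3)x^5 + (10/3)x^4 - (10/3)x^3 + (5/3)x^2 + x - 10/3


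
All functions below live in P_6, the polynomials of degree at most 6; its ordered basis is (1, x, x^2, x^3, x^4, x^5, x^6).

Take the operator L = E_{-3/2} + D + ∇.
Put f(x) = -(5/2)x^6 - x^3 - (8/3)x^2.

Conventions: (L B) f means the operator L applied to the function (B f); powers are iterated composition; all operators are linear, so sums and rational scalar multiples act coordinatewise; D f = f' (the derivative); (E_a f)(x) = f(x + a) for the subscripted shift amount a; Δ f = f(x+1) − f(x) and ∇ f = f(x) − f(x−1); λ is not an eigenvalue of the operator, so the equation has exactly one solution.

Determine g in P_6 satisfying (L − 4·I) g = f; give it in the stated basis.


the image equals g(x) = (5/6)x^6 + (5/6)x^5 + (425/72)x^4 - (589/108)x^3 + (20087/864)x^2 - (59893/2592)x + 597241/31104

write g with unknown coordinates in the stated basis and equate coefficients in (L − 4·I) g = f
solving from the highest basis element down gives g = (5/6)x^6 + (5/6)x^5 + (425/72)x^4 - (589/108)x^3 + (20087/864)x^2 - (59893/2592)x + 597241/31104
check: L g = (5/6)x^6 + (10/3)x^5 + (425/18)x^4 - (616/27)x^3 + (19511/216)x^2 - (59893/648)x + 597241/7776
so L g − 4·g = -(5/2)x^6 - x^3 - (8/3)x^2 = f ✓


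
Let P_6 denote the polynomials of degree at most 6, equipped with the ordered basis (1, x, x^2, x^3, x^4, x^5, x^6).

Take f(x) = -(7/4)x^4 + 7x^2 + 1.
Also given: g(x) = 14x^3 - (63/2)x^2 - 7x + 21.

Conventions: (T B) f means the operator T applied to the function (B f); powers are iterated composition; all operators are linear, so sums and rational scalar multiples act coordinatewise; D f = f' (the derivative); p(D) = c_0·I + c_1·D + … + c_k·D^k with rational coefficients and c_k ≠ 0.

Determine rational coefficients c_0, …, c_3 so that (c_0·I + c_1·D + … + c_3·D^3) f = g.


D^0 f = -(7/4)x^4 + 7x^2 + 1
D^1 f = -7x^3 + 14x
D^2 f = -21x^2 + 14
D^3 f = -42x
matching coefficients of g against c_0 f + c_1 Df + … from the top degree down determines the c_i
solution: c_0 = 0, c_1 = -2, c_2 = 3/2, c_3 = -1/2

c_0 = 0, c_1 = -2, c_2 = 3/2, c_3 = -1/2


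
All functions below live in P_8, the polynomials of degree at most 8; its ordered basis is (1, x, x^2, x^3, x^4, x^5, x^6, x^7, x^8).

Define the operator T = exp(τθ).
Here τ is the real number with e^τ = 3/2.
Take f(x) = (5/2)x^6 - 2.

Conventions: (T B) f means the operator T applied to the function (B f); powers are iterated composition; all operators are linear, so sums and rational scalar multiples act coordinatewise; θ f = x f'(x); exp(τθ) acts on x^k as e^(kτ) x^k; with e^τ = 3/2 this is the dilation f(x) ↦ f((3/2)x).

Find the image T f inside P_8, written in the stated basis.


g(x) = (3645/128)x^6 - 2

exp(τθ) x^k = e^(kτ) x^k; with e^τ = 3/2 this sends x^k to (3/2)^k x^k
x^6 ↦ 729/64 x^6
applying this coordinatewise to f: exp(τθ) f = (3645/128)x^6 - 2


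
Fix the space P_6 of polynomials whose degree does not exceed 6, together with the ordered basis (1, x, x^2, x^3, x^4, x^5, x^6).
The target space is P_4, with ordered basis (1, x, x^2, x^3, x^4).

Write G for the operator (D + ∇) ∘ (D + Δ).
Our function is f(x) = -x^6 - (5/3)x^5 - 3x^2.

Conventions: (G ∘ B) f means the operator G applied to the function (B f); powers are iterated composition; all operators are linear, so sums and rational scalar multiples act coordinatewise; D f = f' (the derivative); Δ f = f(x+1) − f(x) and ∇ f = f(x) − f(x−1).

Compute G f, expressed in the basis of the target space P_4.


the result is g(x) = -120x^4 - (400/3)x^3 - 150x^2 - (250/3)x - 38

D f = -6x^5 - (25/3)x^4 - 6x
Δ f = -6x^5 - (70/3)x^4 - (110/3)x^3 - (95/3)x^2 - (61/3)x - 17/3
(D + Δ) f = -12x^5 - (95/3)x^4 - (110/3)x^3 - (95/3)x^2 - (79/3)x - 17/3
D (D + Δ) f = -60x^4 - (380/3)x^3 - 110x^2 - (190/3)x - 79/3
∇ (D + Δ) f = -60x^4 - (20/3)x^3 - 40x^2 - 20x - 35/3
(D + ∇) (D + Δ) f = -120x^4 - (400/3)x^3 - 150x^2 - (250/3)x - 38


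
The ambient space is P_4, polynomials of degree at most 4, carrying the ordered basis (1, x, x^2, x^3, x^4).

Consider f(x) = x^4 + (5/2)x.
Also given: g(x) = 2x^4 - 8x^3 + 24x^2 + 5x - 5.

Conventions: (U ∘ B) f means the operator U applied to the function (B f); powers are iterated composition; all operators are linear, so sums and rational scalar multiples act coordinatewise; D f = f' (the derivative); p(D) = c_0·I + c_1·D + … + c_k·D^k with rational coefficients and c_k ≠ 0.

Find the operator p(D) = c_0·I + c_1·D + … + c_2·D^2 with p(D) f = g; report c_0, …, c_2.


D^0 f = x^4 + (5/2)x
D^1 f = 4x^3 + 5/2
D^2 f = 12x^2
matching coefficients of g against c_0 f + c_1 Df + … from the top degree down determines the c_i
solution: c_0 = 2, c_1 = -2, c_2 = 2

p(D) = 2·I − 2·D + 2·D^2, i.e. c_0 = 2, c_1 = -2, c_2 = 2


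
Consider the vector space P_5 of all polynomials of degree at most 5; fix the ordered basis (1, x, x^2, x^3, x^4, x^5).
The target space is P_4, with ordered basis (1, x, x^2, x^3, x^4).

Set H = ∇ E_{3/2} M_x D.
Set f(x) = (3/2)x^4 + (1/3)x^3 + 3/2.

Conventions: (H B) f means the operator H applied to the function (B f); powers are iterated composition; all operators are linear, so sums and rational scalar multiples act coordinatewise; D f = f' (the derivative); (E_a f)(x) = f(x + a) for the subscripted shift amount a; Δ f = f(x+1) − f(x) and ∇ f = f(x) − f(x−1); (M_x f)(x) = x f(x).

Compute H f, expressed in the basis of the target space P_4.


D f = 6x^3 + x^2
M_x D f = 6x^4 + x^3
E_{3/2} M_x D f = 6x^4 + 37x^3 + (171/2)x^2 + (351/4)x + 135/4
∇ E_{3/2} M_x D f = 24x^3 + 75x^2 + 84x + 133/4

the image equals g(x) = 24x^3 + 75x^2 + 84x + 133/4


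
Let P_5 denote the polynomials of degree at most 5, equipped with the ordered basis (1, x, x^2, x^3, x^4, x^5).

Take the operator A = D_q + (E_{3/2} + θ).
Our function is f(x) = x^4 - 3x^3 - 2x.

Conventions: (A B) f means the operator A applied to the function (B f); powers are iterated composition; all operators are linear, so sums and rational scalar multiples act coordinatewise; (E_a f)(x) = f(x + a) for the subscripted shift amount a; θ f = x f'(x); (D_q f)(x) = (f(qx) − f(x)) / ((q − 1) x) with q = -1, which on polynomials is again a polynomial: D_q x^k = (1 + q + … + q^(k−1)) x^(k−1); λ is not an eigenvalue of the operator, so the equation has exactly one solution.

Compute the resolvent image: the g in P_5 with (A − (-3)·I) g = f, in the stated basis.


write g with unknown coordinates in the stated basis and equate coefficients in (A − (-3)·I) g = f
solving from the highest basis element down gives g = (1/8)x^4 - (15/28)x^3 + (47/224)x^2 - (157/1120)x + 59/224
check: A g = (5/8)x^4 - (39/28)x^3 - (141/224)x^2 - (1769/1120)x - 177/224
so A g − (-3)·g = x^4 - 3x^3 - 2x = f ✓

the result is g(x) = (1/8)x^4 - (15/28)x^3 + (47/224)x^2 - (157/1120)x + 59/224


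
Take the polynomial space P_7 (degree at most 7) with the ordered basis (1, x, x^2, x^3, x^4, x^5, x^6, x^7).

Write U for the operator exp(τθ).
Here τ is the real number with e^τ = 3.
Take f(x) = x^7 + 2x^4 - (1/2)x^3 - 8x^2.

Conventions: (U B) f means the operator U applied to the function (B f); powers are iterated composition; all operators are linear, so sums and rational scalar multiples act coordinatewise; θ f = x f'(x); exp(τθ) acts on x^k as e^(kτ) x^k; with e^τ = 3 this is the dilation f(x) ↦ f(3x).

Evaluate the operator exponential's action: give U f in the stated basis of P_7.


the result is g(x) = 2187x^7 + 162x^4 - (27/2)x^3 - 72x^2

exp(τθ) x^k = e^(kτ) x^k; with e^τ = 3 this sends x^k to 3^k x^k
x^2 ↦ 9 x^2
x^3 ↦ 27 x^3
x^4 ↦ 81 x^4
x^7 ↦ 2187 x^7
applying this coordinatewise to f: exp(τθ) f = 2187x^7 + 162x^4 - (27/2)x^3 - 72x^2
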